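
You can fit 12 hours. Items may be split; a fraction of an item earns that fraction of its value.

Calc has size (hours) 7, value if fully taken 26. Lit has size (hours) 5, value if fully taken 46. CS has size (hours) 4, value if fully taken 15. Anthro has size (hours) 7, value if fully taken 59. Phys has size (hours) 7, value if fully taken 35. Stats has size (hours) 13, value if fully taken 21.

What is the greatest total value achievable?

105

Best value per unit of size first: Lit 46/5≈9.2, Anthro 59/7≈8.43, Phys 35/7≈5, CS 15/4≈3.75, Calc 26/7≈3.71, Stats 21/13≈1.62.
Lit: take in full, 5 hours for value 46 → 7 left.
All 7 hours of Anthro fit (value 59) → 0 remain.
Total value = 105.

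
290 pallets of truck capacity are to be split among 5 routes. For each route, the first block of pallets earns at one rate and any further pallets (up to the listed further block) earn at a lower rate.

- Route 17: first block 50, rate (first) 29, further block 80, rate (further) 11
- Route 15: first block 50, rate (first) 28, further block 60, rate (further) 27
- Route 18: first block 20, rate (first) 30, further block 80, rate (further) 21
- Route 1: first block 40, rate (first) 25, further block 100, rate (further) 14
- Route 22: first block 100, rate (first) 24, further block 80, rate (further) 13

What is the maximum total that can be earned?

7750

Rank every tier by rate: Route 18/T1 30 > Route 17/T1 29 > Route 15/T1 28 > Route 15/T2 27 > Route 1/T1 25 > Route 22/T1 24 > Route 18/T2 21 > Route 1/T2 14 > Route 22/T2 13 > Route 17/T2 11.
Route 18 T1 at 30: fill all 20 → 270 left.
Route 17/T1 (29): +50 → 220 left.
Fill Route 15 T1 block (50 at 28) → 170 left.
Fill Route 15 T2 block (60 at 27) → 110 left.
Route 1 T1 at 25: fill all 40 → 70 left.
70 remain; put them into Route 22 T1 at 24.
Total = 30×20 + 29×50 + 28×50 + 27×60 + 25×40 + 24×70 = 7750.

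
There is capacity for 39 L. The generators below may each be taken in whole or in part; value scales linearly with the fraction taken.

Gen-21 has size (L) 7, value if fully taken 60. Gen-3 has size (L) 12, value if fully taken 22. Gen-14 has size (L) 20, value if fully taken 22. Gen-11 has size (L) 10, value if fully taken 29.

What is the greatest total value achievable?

122

Sort by value density: Gen-21 60/7≈8.57, Gen-11 29/10≈2.9, Gen-3 22/12≈1.83, Gen-14 22/20≈1.1.
Gen-21: take in full, 7 L for value 60 — 32 left.
Take all of Gen-11 (10 L, value 29) — 22 L left.
All 12 L of Gen-3 fit (value 22) — 10 remain.
Only 10 L remain; take 10/20 of Gen-14 for value 22×10/20 = 11.
Total value = 122.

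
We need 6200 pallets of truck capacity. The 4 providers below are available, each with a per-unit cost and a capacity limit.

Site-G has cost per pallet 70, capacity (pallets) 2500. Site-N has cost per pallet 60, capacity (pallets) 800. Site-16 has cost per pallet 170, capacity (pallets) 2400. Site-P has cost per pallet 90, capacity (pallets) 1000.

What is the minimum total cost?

636000

Use providers in increasing cost order.
Site-N (60): use full 800 — 5400 pallets to go.
Site-G (70): use full 2500 — 2900 pallets to go.
Take 1000 from Site-P at 90 — need 1900 more.
Take 1900 from Site-16 at 170 to finish.
Cost = 800×60 + 2500×70 + 1000×90 + 1900×170 = 636000.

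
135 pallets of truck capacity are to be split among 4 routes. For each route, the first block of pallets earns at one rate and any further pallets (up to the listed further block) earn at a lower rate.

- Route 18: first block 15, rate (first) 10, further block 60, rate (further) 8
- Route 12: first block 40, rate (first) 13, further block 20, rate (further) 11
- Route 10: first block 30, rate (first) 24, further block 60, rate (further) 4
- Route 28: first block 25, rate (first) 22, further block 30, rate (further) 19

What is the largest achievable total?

2470

Rank every tier by rate: Route 10/tier1 24 > Route 28/tier1 22 > Route 28/tier2 19 > Route 12/tier1 13 > Route 12/tier2 11 > Route 18/tier1 10 > Route 18/tier2 8 > Route 10/tier2 4.
Route 10 tier1 at 24: fill all 30 → 105 left.
Fill Route 28 tier1 block (25 at 22) → 80 left.
Route 28 tier2 at 19: fill all 30 → 50 left.
Fill Route 12 tier1 block (40 at 13) → 10 left.
10 remain; put them into Route 12 tier2 at 11.
Total = 24×30 + 22×25 + 19×30 + 13×40 + 11×10 = 2470.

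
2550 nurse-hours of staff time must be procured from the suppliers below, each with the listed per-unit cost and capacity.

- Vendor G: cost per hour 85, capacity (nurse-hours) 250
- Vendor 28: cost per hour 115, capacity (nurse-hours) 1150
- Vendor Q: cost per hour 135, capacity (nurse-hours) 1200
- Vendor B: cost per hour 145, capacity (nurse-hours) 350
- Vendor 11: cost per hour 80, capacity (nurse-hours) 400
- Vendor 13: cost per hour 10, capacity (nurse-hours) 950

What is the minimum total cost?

172000

Use suppliers in increasing cost order.
Take 950 from Vendor 13 at 10 — need 1600 more.
Vendor 11 (80): use full 400 — 1200 nurse-hours to go.
Take 250 from Vendor G at 85 — need 950 more.
Take 950 from Vendor 28 at 115 to finish.
Vendor Q, Vendor B: unused.
Cost = 950×10 + 400×80 + 250×85 + 950×115 = 172000.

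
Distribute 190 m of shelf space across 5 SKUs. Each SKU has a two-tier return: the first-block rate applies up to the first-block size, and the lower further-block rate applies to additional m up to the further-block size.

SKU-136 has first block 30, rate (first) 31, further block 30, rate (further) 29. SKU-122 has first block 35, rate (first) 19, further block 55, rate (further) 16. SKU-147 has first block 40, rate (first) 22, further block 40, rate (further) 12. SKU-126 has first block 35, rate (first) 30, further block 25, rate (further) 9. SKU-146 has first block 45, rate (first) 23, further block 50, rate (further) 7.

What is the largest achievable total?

4955

Order all 10 blocks by rate: SKU-136/T1 31 > SKU-126/T1 30 > SKU-136/T2 29 > SKU-146/T1 23 > SKU-147/T1 22 > SKU-122/T1 19 > SKU-122/T2 16 > SKU-147/T2 12 > SKU-126/T2 9 > SKU-146/T2 7.
Fill SKU-136 T1 block (30 at 31) → 160 left.
SKU-126 T1 at 30: fill all 35 → 125 left.
Fill SKU-136 T2 block (30 at 29) → 95 left.
SKU-146 T1 at 23: fill all 45 → 50 left.
SKU-147/T1 (22): +40 → 10 left.
SKU-122 T1 at 19: only 10 left, fill 10.
Total = 31×30 + 30×35 + 29×30 + 23×45 + 22×40 + 19×10 = 4955.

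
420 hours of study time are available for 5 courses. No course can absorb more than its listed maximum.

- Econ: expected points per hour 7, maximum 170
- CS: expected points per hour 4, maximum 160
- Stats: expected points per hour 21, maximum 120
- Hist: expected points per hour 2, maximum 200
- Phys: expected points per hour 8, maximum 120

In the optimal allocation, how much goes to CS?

10

Order the courses by expected points per hour: Stats 21 > Phys 8 > Econ 7 > CS 4 > Hist 2.
Stats takes 120 to reach its cap of 120 — 300 left.
Phys: +120 to 120 (cap) — 180 left.
Give Econ 170 to hit its cap of 170 — 10 left.
Only 10 left; CS takes them to reach 10.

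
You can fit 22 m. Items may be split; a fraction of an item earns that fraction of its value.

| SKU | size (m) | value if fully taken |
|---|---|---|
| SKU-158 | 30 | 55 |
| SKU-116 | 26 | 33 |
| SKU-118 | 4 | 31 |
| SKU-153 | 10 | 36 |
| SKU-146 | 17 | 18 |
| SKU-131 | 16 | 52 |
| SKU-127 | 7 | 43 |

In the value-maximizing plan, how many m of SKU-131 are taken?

Best value per unit of size first: SKU-118 31/4≈7.75, SKU-127 43/7≈6.14, SKU-153 36/10≈3.6, SKU-131 52/16≈3.25, SKU-158 55/30≈1.83, SKU-116 33/26≈1.27, SKU-146 18/17≈1.06.
All 4 m of SKU-118 fit (value 31) → 18 remain.
SKU-127: take in full, 7 m for value 43 → 11 left.
SKU-153: take in full, 10 m for value 36 → 1 left.
1 m left: a 1/16 share of SKU-131 gives 52×1/16 = 3.25.

1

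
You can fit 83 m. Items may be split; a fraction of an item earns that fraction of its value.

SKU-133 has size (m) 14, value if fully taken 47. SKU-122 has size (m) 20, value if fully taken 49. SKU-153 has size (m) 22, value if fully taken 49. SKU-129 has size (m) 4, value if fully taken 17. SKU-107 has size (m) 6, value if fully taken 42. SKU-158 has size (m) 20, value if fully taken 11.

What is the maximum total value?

213.35

Rank by value-to-size ratio: SKU-107 42/6≈7, SKU-129 17/4≈4.25, SKU-133 47/14≈3.36, SKU-122 49/20≈2.45, SKU-153 49/22≈2.23, SKU-158 11/20≈0.55.
SKU-107: take in full, 6 m for value 42 ; 77 left.
SKU-129: take in full, 4 m for value 17 ; 73 left.
All 14 m of SKU-133 fit (value 47) ; 59 remain.
SKU-122: take in full, 20 m for value 49 ; 39 left.
Take all of SKU-153 (22 m, value 49) ; 17 m left.
17 m left: a 17/20 share of SKU-158 gives 11×17/20 = 9.35.
Total value = 213.35.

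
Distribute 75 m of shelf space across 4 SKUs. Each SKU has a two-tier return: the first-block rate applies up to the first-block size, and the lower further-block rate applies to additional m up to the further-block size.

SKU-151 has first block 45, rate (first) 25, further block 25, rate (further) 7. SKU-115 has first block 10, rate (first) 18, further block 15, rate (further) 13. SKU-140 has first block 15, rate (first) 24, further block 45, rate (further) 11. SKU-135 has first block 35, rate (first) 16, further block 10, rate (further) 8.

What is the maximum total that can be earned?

1745

Rank every tier by rate: SKU-151/first 25 > SKU-140/first 24 > SKU-115/first 18 > SKU-135/first 16 > SKU-115/second 13 > SKU-140/second 11 > SKU-135/second 8 > SKU-151/second 7.
SKU-151 first at 25: fill all 45 — 30 left.
Fill SKU-140 first block (15 at 24) — 15 left.
SKU-115 first at 18: fill all 10 — 5 left.
5 remain; put them into SKU-135 first at 16.
Total = 25×45 + 24×15 + 18×10 + 16×5 = 1745.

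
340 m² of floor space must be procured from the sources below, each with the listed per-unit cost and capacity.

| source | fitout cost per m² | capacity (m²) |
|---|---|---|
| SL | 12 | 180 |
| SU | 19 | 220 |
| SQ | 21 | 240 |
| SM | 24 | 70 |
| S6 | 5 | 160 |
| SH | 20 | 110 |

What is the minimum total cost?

2960

Cheapest first:
Take 160 from S6 at 5 → need 180 more.
Take 180 from SL at 12 → need 0 more.
SU, SH, SQ, SM: unused.
Cost = 160×5 + 180×12 = 2960.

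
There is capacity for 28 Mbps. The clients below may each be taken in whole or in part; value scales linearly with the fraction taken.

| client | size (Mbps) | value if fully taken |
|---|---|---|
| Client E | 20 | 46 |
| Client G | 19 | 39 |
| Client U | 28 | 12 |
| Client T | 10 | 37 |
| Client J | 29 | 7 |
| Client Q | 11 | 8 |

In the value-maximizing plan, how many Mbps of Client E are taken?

18

Sort by value density: Client T 37/10≈3.7, Client E 46/20≈2.3, Client G 39/19≈2.05, Client Q 8/11≈0.727, Client U 12/28≈0.429, Client J 7/29≈0.241.
All 10 Mbps of Client T fit (value 37) ; 18 remain.
Only 18 Mbps remain; take 18/20 of Client E for value 46×18/20 = 41.4.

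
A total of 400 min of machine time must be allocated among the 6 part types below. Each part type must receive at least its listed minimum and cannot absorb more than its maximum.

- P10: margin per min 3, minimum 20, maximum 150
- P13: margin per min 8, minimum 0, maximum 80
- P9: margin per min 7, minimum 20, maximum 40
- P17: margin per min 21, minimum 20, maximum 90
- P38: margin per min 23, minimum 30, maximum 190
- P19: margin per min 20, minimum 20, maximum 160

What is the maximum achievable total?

8060

Meeting every minimum uses 20+0+20+20+30+20 = 110 min, leaving 290.
Order the part types by margin per min: P38 23 > P17 21 > P19 20 > P13 8 > P9 7 > P10 3.
Give P38 160 more to hit its cap of 190 — 130 left.
Give P17 70 more to hit its cap of 90 — 60 left.
Only 60 left; P19 takes them to reach 80.
Total = 3×20 + 7×20 + 21×90 + 23×190 + 20×80 = 8060.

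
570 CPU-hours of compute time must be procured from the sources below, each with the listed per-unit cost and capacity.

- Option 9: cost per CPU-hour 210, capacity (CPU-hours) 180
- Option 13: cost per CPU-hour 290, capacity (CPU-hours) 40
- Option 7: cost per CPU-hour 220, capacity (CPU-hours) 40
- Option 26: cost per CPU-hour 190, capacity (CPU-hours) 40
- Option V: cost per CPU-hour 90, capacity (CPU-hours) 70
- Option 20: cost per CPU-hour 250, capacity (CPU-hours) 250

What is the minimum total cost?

Use sources in increasing cost order.
Option V at 90: take all 70 CPU-hours — 500 still needed.
Option 26 (190): use full 40 — 460 CPU-hours to go.
Option 9 (210): use full 180 — 280 CPU-hours to go.
Option 7 (220): use full 40 — 240 CPU-hours to go.
Option 20 (250): take the remaining 240 — done.
Option 13: unused.
Cost = 70×90 + 40×190 + 180×210 + 40×220 + 240×250 = 120500.

120500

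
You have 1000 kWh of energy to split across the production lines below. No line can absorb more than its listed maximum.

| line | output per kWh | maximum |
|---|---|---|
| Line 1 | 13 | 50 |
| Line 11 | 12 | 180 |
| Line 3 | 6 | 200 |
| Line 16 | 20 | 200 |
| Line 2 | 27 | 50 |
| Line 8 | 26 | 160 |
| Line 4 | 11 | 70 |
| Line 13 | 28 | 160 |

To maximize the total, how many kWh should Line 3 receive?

Order the production lines by output per kWh: Line 13 28 > Line 2 27 > Line 8 26 > Line 16 20 > Line 1 13 > Line 11 12 > Line 4 11 > Line 3 6.
Line 13 takes 160 to reach its cap of 160 → 840 left.
Line 2 takes 50 to reach its cap of 50 → 790 left.
Line 8: +160 to 160 (cap) → 630 left.
Give Line 16 200 to hit its cap of 200 → 430 left.
Line 1 takes 50 to reach its cap of 50 → 380 left.
Give Line 11 180 to hit its cap of 180 → 200 left.
Line 4 takes 70 to reach its cap of 70 → 130 left.
Line 3: +130 (room for 200) → 130. Pool exhausted.

130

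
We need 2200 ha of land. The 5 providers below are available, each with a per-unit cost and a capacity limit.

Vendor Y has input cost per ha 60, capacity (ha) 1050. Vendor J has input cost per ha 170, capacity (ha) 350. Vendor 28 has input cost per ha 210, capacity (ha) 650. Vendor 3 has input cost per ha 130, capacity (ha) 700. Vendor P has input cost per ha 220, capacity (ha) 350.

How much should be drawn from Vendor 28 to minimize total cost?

Fill from the cheapest provider first.
Vendor Y (60): use full 1050 ; 1150 ha to go.
Vendor 3 at 130: take all 700 ha ; 450 still needed.
Take 350 from Vendor J at 170 ; need 100 more.
Vendor 28 at 210: take 100 of its 650 ; requirement met.
Vendor P: unused.

100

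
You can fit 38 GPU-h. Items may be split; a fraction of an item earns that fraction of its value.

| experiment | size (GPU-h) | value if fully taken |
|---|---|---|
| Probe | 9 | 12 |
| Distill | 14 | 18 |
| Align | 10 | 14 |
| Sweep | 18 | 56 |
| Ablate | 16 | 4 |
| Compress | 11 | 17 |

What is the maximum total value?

85.6

Best value per unit of size first: Sweep 56/18≈3.11, Compress 17/11≈1.55, Align 14/10≈1.4, Probe 12/9≈1.33, Distill 18/14≈1.29, Ablate 4/16≈0.25.
Sweep: take in full, 18 GPU-h for value 56 → 20 left.
Compress: take in full, 11 GPU-h for value 17 → 9 left.
Only 9 GPU-h remain; take 9/10 of Align for value 14×9/10 = 12.6.
Total value = 85.6.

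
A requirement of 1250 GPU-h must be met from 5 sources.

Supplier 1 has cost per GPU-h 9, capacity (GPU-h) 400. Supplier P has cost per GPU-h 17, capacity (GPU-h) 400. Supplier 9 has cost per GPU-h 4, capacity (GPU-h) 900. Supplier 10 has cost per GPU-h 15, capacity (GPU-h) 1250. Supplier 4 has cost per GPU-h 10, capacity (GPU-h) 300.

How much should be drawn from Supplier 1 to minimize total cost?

Cheapest first:
Take 900 from Supplier 9 at 4 → need 350 more.
Take 350 from Supplier 1 at 9 to finish.
Supplier 4, Supplier 10, Supplier P: unused.

350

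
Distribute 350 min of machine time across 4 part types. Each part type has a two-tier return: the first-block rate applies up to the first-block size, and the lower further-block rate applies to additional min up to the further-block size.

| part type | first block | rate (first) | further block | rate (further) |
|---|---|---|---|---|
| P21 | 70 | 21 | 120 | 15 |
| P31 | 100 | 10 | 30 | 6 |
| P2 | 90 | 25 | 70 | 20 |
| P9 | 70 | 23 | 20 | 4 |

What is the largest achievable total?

Treat each block as its own option and order by rate: P2/first 25 > P9/first 23 > P21/first 21 > P2/second 20 > P21/second 15 > P31/first 10 > P31/second 6 > P9/second 4.
Fill P2 first block (90 at 25) — 260 left.
Fill P9 first block (70 at 23) — 190 left.
P21/first (21): +70 — 120 left.
P2/second (20): +70 — 50 left.
P21 second at 15: only 50 left, fill 50.
Total = 25×90 + 23×70 + 21×70 + 20×70 + 15×50 = 7480.

7480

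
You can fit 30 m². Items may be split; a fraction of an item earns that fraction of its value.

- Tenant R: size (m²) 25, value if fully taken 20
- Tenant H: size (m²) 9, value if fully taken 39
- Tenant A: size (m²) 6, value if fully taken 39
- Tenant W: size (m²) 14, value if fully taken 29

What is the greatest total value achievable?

107.8

Sort by value density: Tenant A 39/6≈6.5, Tenant H 39/9≈4.33, Tenant W 29/14≈2.07, Tenant R 20/25≈0.8.
Tenant A: take in full, 6 m² for value 39 ; 24 left.
All 9 m² of Tenant H fit (value 39) ; 15 remain.
All 14 m² of Tenant W fit (value 29) ; 1 remain.
Only 1 m² remain; take 1/25 of Tenant R for value 20×1/25 = 0.8.
Total value = 107.8.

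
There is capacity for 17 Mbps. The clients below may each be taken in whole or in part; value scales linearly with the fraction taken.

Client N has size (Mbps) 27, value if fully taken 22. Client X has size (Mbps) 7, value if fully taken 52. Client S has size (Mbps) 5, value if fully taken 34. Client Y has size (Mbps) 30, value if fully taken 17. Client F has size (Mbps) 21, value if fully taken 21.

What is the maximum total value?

Sort by value density: Client X 52/7≈7.43, Client S 34/5≈6.8, Client F 21/21≈1, Client N 22/27≈0.815, Client Y 17/30≈0.567.
Client X: take in full, 7 Mbps for value 52 — 10 left.
All 5 Mbps of Client S fit (value 34) — 5 remain.
Fill the last 5 Mbps with part of Client F: 5/21 of it earns 5.
Total value = 91.

91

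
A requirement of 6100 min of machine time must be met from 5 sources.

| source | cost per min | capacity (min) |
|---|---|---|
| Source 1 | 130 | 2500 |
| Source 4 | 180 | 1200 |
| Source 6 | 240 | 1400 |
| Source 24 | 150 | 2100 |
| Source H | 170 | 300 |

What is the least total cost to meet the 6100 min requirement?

Use sources in increasing cost order.
Take 2500 from Source 1 at 130 → need 3600 more.
Source 24 (150): use full 2100 → 1500 min to go.
Source H at 170: take all 300 min → 1200 still needed.
Take 1200 from Source 4 at 180 → need 0 more.
Source 6: unused.
Cost = 2500×130 + 2100×150 + 300×170 + 1200×180 = 907000.

907000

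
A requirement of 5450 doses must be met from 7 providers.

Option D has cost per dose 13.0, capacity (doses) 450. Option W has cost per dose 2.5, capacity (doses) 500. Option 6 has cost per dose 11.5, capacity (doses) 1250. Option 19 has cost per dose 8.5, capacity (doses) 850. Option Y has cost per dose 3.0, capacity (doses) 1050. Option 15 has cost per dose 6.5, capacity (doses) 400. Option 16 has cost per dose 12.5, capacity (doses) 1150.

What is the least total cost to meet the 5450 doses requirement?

46225

Cheapest first:
Option W at 2.5: take all 500 doses — 4950 still needed.
Take 1050 from Option Y at 3.0 — need 3900 more.
Take 400 from Option 15 at 6.5 — need 3500 more.
Option 19 at 8.5: take all 850 doses — 2650 still needed.
Option 6 at 11.5: take all 1250 doses — 1400 still needed.
Option 16 at 12.5: take all 1150 doses — 250 still needed.
Option D at 13.0: take 250 of its 450 — requirement met.
Cost = 500×2.5 + 1050×3.0 + 400×6.5 + 850×8.5 + 1250×11.5 + 1150×12.5 + 250×13.0 = 46225.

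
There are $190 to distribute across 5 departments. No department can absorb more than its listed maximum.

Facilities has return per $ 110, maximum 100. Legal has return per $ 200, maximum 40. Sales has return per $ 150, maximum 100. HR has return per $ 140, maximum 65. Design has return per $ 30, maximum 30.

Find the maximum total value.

Rank by return per $: Legal 200 > Sales 150 > HR 140 > Facilities 110 > Design 30.
Give Legal 40 to hit its cap of 40 → 150 left.
Sales takes 100 to reach its cap of 100 → 50 left.
Only 50 left; HR takes them to reach 50.
Total = 200×40 + 150×100 + 140×50 = 30000.

30000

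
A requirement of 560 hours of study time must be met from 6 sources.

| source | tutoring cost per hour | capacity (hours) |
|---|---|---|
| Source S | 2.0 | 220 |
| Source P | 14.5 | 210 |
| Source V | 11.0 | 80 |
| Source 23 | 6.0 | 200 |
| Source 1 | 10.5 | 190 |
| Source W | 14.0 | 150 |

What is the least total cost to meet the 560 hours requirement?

Cheapest first:
Source S (2.0): use full 220 → 340 hours to go.
Source 23 at 6.0: take all 200 hours → 140 still needed.
Take 140 from Source 1 at 10.5 to finish.
Source V, Source W, Source P: unused.
Cost = 220×2.0 + 200×6.0 + 140×10.5 = 3110.

3110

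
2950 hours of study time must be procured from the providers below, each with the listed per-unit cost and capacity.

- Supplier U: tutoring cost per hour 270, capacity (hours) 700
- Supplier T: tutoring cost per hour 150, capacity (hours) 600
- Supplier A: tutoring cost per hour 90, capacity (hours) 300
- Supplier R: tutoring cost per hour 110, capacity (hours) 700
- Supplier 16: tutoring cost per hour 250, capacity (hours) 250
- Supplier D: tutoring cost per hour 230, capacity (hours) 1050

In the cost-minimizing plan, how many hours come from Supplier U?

Cheapest first:
Supplier A at 90: take all 300 hours ; 2650 still needed.
Supplier R (110): use full 700 ; 1950 hours to go.
Supplier T (150): use full 600 ; 1350 hours to go.
Supplier D at 230: take all 1050 hours ; 300 still needed.
Supplier 16 at 250: take all 250 hours ; 50 still needed.
Take 50 from Supplier U at 270 to finish.

50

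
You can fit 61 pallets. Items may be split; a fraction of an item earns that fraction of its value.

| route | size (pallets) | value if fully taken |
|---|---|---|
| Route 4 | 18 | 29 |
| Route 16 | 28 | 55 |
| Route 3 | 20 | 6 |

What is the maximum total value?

Rank by value-to-size ratio: Route 16 55/28≈1.96, Route 4 29/18≈1.61, Route 3 6/20≈0.3.
All 28 pallets of Route 16 fit (value 55) — 33 remain.
Take all of Route 4 (18 pallets, value 29) — 15 pallets left.
Fill the last 15 pallets with part of Route 3: 15/20 of it earns 4.5.
Total value = 88.5.

88.5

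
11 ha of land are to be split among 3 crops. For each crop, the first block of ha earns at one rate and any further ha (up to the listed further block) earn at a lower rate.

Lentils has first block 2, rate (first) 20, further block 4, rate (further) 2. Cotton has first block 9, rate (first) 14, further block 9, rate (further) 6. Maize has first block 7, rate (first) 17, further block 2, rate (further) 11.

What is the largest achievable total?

Rank every tier by rate: Lentils/T1 20 > Maize/T1 17 > Cotton/T1 14 > Maize/T2 11 > Cotton/T2 6 > Lentils/T2 2.
Lentils T1 at 20: fill all 2 — 9 left.
Maize T1 at 17: fill all 7 — 2 left.
Cotton T1 at 14: only 2 left, fill 2.
Total = 20×2 + 17×7 + 14×2 = 187.

187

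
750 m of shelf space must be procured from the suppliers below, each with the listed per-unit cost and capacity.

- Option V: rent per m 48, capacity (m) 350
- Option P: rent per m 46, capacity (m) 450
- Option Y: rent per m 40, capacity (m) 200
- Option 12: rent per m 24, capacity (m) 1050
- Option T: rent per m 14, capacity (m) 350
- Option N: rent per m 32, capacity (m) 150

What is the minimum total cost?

14500

Fill from the cheapest supplier first.
Option T at 14: take all 350 m — 400 still needed.
Option 12 (24): take the remaining 400 — done.
Option N, Option Y, Option P, Option V: unused.
Cost = 350×14 + 400×24 = 14500.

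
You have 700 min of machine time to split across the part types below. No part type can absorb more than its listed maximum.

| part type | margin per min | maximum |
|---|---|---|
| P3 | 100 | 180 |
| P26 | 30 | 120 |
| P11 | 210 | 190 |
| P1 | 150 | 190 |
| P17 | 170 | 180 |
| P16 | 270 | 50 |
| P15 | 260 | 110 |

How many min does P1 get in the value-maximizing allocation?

170

Order the part types by margin per min: P16 270 > P15 260 > P11 210 > P17 170 > P1 150 > P3 100 > P26 30.
P16: +50 to 50 (cap) → 650 left.
Give P15 110 to hit its cap of 110 → 540 left.
P11: +190 to 190 (cap) → 350 left.
P17 takes 180 to reach its cap of 180 → 170 left.
P1: +170 (room for 190) → 170. Pool exhausted.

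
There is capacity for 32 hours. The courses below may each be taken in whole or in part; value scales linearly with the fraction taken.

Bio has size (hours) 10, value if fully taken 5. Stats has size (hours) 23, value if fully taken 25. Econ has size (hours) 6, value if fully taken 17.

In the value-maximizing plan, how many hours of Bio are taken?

Best value per unit of size first: Econ 17/6≈2.83, Stats 25/23≈1.09, Bio 5/10≈0.5.
Take all of Econ (6 hours, value 17) → 26 hours left.
Take all of Stats (23 hours, value 25) → 3 hours left.
Fill the last 3 hours with part of Bio: 3/10 of it earns 1.5.

3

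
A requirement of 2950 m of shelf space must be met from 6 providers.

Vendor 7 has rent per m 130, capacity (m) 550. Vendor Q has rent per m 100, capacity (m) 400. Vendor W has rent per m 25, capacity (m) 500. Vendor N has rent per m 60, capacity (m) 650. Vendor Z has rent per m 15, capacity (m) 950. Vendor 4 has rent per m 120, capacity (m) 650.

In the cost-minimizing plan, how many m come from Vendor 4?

450

Use providers in increasing cost order.
Vendor Z (15): use full 950 ; 2000 m to go.
Vendor W (25): use full 500 ; 1500 m to go.
Vendor N (60): use full 650 ; 850 m to go.
Vendor Q (100): use full 400 ; 450 m to go.
Vendor 4 (120): take the remaining 450 ; done.
Vendor 7: unused.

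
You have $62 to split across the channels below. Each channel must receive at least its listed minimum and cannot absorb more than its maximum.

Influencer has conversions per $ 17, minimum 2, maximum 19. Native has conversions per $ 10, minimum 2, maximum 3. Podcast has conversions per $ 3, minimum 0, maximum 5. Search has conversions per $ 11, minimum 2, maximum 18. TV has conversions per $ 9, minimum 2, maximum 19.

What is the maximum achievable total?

731

Meeting every minimum uses 2+2+0+2+2 = 8 $, leaving 54.
Order the channels by conversions per $: Influencer 17 > Search 11 > Native 10 > TV 9 > Podcast 3.
Influencer takes 17 more to reach its cap of 19 → 37 left.
Search takes 16 more to reach its cap of 18 → 21 left.
Give Native 1 more to hit its cap of 3 → 20 left.
Give TV 17 more to hit its cap of 19 → 3 left.
Only 3 left; Podcast takes them to reach 3.
Total = 17×19 + 10×3 + 3×3 + 11×18 + 9×19 = 731.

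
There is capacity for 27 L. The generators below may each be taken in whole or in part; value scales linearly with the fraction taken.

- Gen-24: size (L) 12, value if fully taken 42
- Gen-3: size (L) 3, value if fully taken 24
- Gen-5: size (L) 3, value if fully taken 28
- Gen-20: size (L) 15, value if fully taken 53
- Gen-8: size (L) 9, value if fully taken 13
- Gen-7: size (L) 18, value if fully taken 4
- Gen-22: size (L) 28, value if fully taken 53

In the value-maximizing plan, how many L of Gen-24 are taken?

6

Rank by value-to-size ratio: Gen-5 28/3≈9.33, Gen-3 24/3≈8, Gen-20 53/15≈3.53, Gen-24 42/12≈3.5, Gen-22 53/28≈1.89, Gen-8 13/9≈1.44, Gen-7 4/18≈0.222.
Take all of Gen-5 (3 L, value 28) → 24 L left.
Gen-3: take in full, 3 L for value 24 → 21 left.
Take all of Gen-20 (15 L, value 53) → 6 L left.
Only 6 L remain; take 6/12 of Gen-24 for value 42×6/12 = 21.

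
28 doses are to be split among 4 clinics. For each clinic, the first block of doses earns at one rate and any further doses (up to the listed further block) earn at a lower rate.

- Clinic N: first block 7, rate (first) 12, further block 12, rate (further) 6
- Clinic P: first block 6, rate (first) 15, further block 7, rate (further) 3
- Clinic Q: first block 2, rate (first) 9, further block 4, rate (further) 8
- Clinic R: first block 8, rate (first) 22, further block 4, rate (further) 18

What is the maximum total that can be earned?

448

Order all 8 blocks by rate: Clinic R/tier1 22 > Clinic R/tier2 18 > Clinic P/tier1 15 > Clinic N/tier1 12 > Clinic Q/tier1 9 > Clinic Q/tier2 8 > Clinic N/tier2 6 > Clinic P/tier2 3.
Clinic R/tier1 (22): +8 — 20 left.
Fill Clinic R tier2 block (4 at 18) — 16 left.
Clinic P/tier1 (15): +6 — 10 left.
Fill Clinic N tier1 block (7 at 12) — 3 left.
Clinic Q/tier1 (9): +2 — 1 left.
Clinic Q/tier2: +1 of 4 at 8; pool empty.
Total = 22×8 + 18×4 + 15×6 + 12×7 + 9×2 + 8×1 = 448.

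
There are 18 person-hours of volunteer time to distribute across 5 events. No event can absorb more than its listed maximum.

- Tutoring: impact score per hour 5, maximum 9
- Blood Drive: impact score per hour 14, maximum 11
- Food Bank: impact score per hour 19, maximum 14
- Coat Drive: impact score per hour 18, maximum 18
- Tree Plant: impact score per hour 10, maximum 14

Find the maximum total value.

338

Order the events by impact score per hour: Food Bank 19 > Coat Drive 18 > Blood Drive 14 > Tree Plant 10 > Tutoring 5.
Food Bank takes 14 to reach its cap of 14 ; 4 left.
Coat Drive: +4 (room for 18) → 4. Pool exhausted.
Total = 19×14 + 18×4 = 338.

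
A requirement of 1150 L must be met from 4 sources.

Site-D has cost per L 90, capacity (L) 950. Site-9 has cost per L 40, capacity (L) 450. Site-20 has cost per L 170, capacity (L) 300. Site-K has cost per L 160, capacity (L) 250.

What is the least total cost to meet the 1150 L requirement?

Use sources in increasing cost order.
Site-9 (40): use full 450 ; 700 L to go.
Site-D at 90: take 700 of its 950 ; requirement met.
Site-K, Site-20: unused.
Cost = 450×40 + 700×90 = 81000.

81000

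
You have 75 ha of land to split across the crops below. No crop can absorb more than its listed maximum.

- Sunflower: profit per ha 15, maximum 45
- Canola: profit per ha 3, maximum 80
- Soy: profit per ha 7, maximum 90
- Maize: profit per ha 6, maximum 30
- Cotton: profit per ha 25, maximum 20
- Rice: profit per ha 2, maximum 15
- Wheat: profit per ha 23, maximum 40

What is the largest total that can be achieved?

1645

Rank by profit per ha: Cotton 25 > Wheat 23 > Sunflower 15 > Soy 7 > Maize 6 > Canola 3 > Rice 2.
Cotton: +20 to 20 (cap) ; 55 left.
Wheat: +40 to 40 (cap) ; 15 left.
Sunflower has room for 45 but only 15 remain, so it gets 15.
Total = 15×15 + 25×20 + 23×40 = 1645.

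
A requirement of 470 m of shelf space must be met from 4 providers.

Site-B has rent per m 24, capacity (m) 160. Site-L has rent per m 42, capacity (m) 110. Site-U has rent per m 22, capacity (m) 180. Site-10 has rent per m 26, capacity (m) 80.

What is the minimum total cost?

11980

Fill from the cheapest provider first.
Take 180 from Site-U at 22 — need 290 more.
Site-B (24): use full 160 — 130 m to go.
Site-10 at 26: take all 80 m — 50 still needed.
Site-L at 42: take 50 of its 110 — requirement met.
Cost = 180×22 + 160×24 + 80×26 + 50×42 = 11980.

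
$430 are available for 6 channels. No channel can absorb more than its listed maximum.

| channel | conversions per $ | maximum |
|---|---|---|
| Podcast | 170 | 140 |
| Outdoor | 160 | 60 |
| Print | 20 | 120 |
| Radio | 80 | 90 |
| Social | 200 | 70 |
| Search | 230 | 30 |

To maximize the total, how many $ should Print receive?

Order the channels by conversions per $: Search 230 > Social 200 > Podcast 170 > Outdoor 160 > Radio 80 > Print 20.
Search: +30 to 30 (cap) ; 400 left.
Social: +70 to 70 (cap) ; 330 left.
Podcast takes 140 to reach its cap of 140 ; 190 left.
Outdoor takes 60 to reach its cap of 60 ; 130 left.
Give Radio 90 to hit its cap of 90 ; 40 left.
Print: +40 (room for 120) → 40. Pool exhausted.

40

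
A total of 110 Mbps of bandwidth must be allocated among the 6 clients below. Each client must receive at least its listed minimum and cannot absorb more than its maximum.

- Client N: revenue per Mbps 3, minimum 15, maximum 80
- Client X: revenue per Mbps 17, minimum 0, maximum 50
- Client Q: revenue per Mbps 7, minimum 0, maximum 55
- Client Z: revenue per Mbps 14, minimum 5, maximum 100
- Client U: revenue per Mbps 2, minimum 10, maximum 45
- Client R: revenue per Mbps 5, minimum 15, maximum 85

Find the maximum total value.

Meeting every minimum uses 15+0+0+5+10+15 = 45 Mbps, leaving 65.
Order the clients by revenue per Mbps: Client X 17 > Client Z 14 > Client Q 7 > Client R 5 > Client N 3 > Client U 2.
Client X: +50 to 50 (cap) — 15 left.
Client Z: +15 (room for 95) → 20. Pool exhausted.
Total = 3×15 + 17×50 + 14×20 + 2×10 + 5×15 = 1270.

1270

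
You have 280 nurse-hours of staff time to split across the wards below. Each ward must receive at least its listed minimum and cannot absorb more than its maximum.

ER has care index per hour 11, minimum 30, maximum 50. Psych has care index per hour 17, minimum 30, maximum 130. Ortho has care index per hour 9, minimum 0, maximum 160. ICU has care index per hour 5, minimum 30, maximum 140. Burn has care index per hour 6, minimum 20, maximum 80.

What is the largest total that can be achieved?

Meeting every minimum uses 30+30+0+30+20 = 110 nurse-hours, leaving 170.
Highest care index per hour first: Psych 17 > ER 11 > Ortho 9 > Burn 6 > ICU 5.
Give Psych 100 more to hit its cap of 130 ; 70 left.
ER takes 20 more to reach its cap of 50 ; 50 left.
Ortho has room for 160 more but only 50 remain, so it gets 50.
Total = 11×50 + 17×130 + 9×50 + 5×30 + 6×20 = 3480.

3480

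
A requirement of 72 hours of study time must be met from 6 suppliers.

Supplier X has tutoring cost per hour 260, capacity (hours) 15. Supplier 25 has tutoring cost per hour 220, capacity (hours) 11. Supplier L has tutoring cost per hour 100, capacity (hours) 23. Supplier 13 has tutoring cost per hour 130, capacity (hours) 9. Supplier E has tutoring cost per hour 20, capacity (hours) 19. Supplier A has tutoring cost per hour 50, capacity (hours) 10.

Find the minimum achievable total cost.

Cheapest first:
Supplier E (20): use full 19 → 53 hours to go.
Supplier A (50): use full 10 → 43 hours to go.
Supplier L at 100: take all 23 hours → 20 still needed.
Take 9 from Supplier 13 at 130 → need 11 more.
Take 11 from Supplier 25 at 220 → need 0 more.
Supplier X: unused.
Cost = 19×20 + 10×50 + 23×100 + 9×130 + 11×220 = 6770.

6770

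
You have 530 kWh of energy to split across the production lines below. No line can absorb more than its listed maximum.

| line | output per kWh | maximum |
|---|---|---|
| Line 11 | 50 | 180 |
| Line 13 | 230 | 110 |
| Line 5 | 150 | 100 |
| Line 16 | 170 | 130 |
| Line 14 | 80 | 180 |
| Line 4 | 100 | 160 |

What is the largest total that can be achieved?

80800

Rank by output per kWh: Line 13 230 > Line 16 170 > Line 5 150 > Line 4 100 > Line 14 80 > Line 11 50.
Give Line 13 110 to hit its cap of 110 → 420 left.
Line 16: +130 to 130 (cap) → 290 left.
Line 5: +100 to 100 (cap) → 190 left.
Give Line 4 160 to hit its cap of 160 → 30 left.
Line 14: +30 (room for 180) → 30. Pool exhausted.
Total = 230×110 + 150×100 + 170×130 + 80×30 + 100×160 = 80800.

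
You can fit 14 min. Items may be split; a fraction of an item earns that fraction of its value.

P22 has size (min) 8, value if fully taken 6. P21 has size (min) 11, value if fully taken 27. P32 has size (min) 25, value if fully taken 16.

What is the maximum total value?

Best value per unit of size first: P21 27/11≈2.45, P22 6/8≈0.75, P32 16/25≈0.64.
P21: take in full, 11 min for value 27 → 3 left.
3 min left: a 3/8 share of P22 gives 6×3/8 = 2.25.
Total value = 29.25.

29.25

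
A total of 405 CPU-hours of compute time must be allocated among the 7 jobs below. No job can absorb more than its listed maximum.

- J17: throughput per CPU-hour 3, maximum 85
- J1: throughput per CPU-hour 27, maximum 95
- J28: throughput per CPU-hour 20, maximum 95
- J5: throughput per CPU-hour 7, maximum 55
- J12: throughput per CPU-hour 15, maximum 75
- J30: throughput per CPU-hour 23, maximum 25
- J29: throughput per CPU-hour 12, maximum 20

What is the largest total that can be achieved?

6910

Highest throughput per CPU-hour first: J1 27 > J30 23 > J28 20 > J12 15 > J29 12 > J5 7 > J17 3.
Give J1 95 to hit its cap of 95 — 310 left.
J30 takes 25 to reach its cap of 25 — 285 left.
J28: +95 to 95 (cap) — 190 left.
J12 takes 75 to reach its cap of 75 — 115 left.
Give J29 20 to hit its cap of 20 — 95 left.
J5 takes 55 to reach its cap of 55 — 40 left.
Only 40 left; J17 takes them to reach 40.
Total = 3×40 + 27×95 + 20×95 + 7×55 + 15×75 + 23×25 + 12×20 = 6910.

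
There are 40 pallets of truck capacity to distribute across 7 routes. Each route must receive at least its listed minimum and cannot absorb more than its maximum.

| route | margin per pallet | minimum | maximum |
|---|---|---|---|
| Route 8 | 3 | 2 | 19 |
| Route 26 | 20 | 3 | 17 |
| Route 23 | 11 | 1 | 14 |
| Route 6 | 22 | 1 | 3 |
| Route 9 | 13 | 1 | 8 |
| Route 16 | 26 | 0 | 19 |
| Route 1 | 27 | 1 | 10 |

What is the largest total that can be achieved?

Meeting every minimum uses 2+3+1+1+1+0+1 = 9 pallets, leaving 31.
Order the routes by margin per pallet: Route 1 27 > Route 16 26 > Route 6 22 > Route 26 20 > Route 9 13 > Route 23 11 > Route 8 3.
Route 1 takes 9 more to reach its cap of 10 ; 22 left.
Route 16: +19 to 19 (cap) ; 3 left.
Route 6 takes 2 more to reach its cap of 3 ; 1 left.
Route 26 has room for 14 more but only 1 remain, so it gets 4.
Total = 3×2 + 20×4 + 11×1 + 22×3 + 13×1 + 26×19 + 27×10 = 940.

940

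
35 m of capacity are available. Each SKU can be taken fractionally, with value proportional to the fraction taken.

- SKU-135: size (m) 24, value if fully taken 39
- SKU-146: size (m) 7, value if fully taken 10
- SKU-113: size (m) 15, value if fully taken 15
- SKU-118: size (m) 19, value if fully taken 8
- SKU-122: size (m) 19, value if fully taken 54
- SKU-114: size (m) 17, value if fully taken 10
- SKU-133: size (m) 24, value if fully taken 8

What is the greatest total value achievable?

Rank by value-to-size ratio: SKU-122 54/19≈2.84, SKU-135 39/24≈1.62, SKU-146 10/7≈1.43, SKU-113 15/15≈1, SKU-114 10/17≈0.588, SKU-118 8/19≈0.421, SKU-133 8/24≈0.333.
Take all of SKU-122 (19 m, value 54) → 16 m left.
Fill the last 16 m with part of SKU-135: 16/24 of it earns 26.
Total value = 80.

80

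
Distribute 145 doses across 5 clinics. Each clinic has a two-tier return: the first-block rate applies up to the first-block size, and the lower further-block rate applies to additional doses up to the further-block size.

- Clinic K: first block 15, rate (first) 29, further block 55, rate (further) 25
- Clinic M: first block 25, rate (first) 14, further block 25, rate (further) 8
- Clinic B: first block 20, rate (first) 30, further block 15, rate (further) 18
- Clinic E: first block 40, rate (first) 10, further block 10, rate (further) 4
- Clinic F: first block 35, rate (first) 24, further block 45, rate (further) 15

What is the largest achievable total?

Order all 10 blocks by rate: Clinic B/tier1 30 > Clinic K/tier1 29 > Clinic K/tier2 25 > Clinic F/tier1 24 > Clinic B/tier2 18 > Clinic F/tier2 15 > Clinic M/tier1 14 > Clinic E/tier1 10 > Clinic M/tier2 8 > Clinic E/tier2 4.
Fill Clinic B tier1 block (20 at 30) — 125 left.
Fill Clinic K tier1 block (15 at 29) — 110 left.
Clinic K tier2 at 25: fill all 55 — 55 left.
Fill Clinic F tier1 block (35 at 24) — 20 left.
Clinic B tier2 at 18: fill all 15 — 5 left.
Clinic F/tier2: +5 of 45 at 15; pool empty.
Total = 30×20 + 29×15 + 25×55 + 24×35 + 18×15 + 15×5 = 3595.

3595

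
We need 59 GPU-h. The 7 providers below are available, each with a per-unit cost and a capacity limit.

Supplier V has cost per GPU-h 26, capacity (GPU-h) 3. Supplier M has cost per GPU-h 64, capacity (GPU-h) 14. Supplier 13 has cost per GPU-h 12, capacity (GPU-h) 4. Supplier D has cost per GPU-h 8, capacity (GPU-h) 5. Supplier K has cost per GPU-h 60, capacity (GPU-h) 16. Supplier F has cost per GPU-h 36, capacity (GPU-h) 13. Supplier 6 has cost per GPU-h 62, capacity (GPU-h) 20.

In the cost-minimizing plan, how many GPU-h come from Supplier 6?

Fill from the cheapest provider first.
Supplier D (8): use full 5 — 54 GPU-h to go.
Supplier 13 at 12: take all 4 GPU-h — 50 still needed.
Take 3 from Supplier V at 26 — need 47 more.
Take 13 from Supplier F at 36 — need 34 more.
Take 16 from Supplier K at 60 — need 18 more.
Supplier 6 (62): take the remaining 18 — done.
Supplier M: unused.

18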